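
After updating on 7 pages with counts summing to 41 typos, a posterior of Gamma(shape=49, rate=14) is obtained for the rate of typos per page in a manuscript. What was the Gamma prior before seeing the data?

Gamma–Poisson conjugacy: posterior shape = α + Σxᵢ, posterior rate = β + n.
So α = 49 − 41 = 8 and β = 14 − 7 = 7.

Gamma(shape=8, rate=7)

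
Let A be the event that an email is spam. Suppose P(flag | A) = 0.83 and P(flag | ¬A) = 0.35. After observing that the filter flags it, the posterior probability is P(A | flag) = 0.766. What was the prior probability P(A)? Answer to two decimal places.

In odds form, posterior odds = prior odds × likelihood ratio, so prior odds = posterior odds ÷ LR.
Posterior odds = 0.766/(1−0.766) = 3.2735. LR = 0.83/0.35 = 2.3714.
Prior odds = 3.2735/2.3714 = 1.3804, so P(A) = 1.3804/(1+1.3804) ≈ 0.58.

P(A) = 0.58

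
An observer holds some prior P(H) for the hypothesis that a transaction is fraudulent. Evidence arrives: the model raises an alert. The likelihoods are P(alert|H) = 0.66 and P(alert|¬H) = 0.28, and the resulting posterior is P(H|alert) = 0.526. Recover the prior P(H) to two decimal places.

Bayes' rule in odds form gives O(H|E) = O(H)·[P(E|H)/P(E|¬H)], hence O(H) = O(H|E)/LR.
Posterior odds = 0.526/(1−0.526) = 1.1097. LR = 0.66/0.28 = 2.3571.
Prior odds = 1.1097/2.3571 = 0.4708, so P(H) = 0.4708/(1+0.4708) ≈ 0.32.

P(H) = 0.32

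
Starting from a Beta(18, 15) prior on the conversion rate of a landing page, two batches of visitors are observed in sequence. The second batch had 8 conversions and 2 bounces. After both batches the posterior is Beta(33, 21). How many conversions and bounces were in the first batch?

7 conversions and 4 bounces

Because Beta–binomial updating is additive in the counts, the combined data contributed (α_post−α_prior, β_post−β_prior) successes and failures.
Total across both batches: 33−18=15 conversions, 21−15=6 bounces.
Subtract the second batch: 15−8=7 conversions and 6−2=4 bounces.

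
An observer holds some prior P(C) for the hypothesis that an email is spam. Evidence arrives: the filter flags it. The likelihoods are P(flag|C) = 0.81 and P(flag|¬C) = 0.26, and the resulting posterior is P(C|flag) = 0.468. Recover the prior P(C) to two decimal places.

In odds form, posterior odds = prior odds × likelihood ratio, so prior odds = posterior odds ÷ LR.
Posterior odds = 0.468/(1−0.468) = 0.8797. LR = 0.81/0.26 = 3.1154.
Prior odds = 0.8797/3.1154 = 0.2824, so P(C) = 0.2824/(1+0.2824) ≈ 0.22.

P(C) = 0.22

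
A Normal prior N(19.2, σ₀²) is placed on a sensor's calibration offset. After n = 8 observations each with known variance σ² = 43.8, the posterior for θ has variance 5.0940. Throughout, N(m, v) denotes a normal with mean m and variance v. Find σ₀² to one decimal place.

σ₀² = 73.2

Posterior precision equals prior precision plus data precision: 1/σ_n² = 1/σ₀² + n/σ².
So 1/σ₀² = 1/5.0940 − 8/43.8 = 0.196309 − 0.182648 = 0.013661.
Hence σ₀² = 1/0.013661 ≈ 73.2.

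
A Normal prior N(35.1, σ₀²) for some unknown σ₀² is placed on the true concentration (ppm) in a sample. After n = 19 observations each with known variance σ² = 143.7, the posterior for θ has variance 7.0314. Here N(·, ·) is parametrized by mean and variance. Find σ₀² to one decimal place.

Posterior precision equals prior precision plus data precision: 1/σ_n² = 1/σ₀² + n/σ².
So 1/σ₀² = 1/7.0314 − 19/143.7 = 0.142219 − 0.132220 = 0.009999.
Hence σ₀² = 1/0.009999 ≈ 100.0.

σ₀² = 100.0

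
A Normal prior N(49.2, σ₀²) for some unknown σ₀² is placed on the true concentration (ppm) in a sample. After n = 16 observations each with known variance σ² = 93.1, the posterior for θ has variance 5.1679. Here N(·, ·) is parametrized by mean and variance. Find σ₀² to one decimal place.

σ₀² = 46.2

For the Normal–Normal model with known σ², precisions add: τ_n = τ₀ + n/σ².
So 1/σ₀² = 1/5.1679 − 16/93.1 = 0.193502 − 0.171858 = 0.021644.
Hence σ₀² = 1/0.021644 ≈ 46.2.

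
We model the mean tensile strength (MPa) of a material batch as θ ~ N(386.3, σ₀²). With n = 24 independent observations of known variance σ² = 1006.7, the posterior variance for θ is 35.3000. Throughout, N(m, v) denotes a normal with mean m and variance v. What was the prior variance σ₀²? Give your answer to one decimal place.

σ₀² = 222.8

For the Normal–Normal model with known σ², precisions add: τ_n = τ₀ + n/σ².
So 1/σ₀² = 1/35.3000 − 24/1006.7 = 0.028329 − 0.023840 = 0.004489.
Hence σ₀² = 1/0.004489 ≈ 222.8.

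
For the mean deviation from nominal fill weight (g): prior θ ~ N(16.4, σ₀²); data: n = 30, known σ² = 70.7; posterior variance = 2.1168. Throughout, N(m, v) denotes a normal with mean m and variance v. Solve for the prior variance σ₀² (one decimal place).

σ₀² = 20.8

Posterior precision equals prior precision plus data precision: 1/σ_n² = 1/σ₀² + n/σ².
So 1/σ₀² = 1/2.1168 − 30/70.7 = 0.472411 − 0.424328 = 0.048083.
Hence σ₀² = 1/0.048083 ≈ 20.8.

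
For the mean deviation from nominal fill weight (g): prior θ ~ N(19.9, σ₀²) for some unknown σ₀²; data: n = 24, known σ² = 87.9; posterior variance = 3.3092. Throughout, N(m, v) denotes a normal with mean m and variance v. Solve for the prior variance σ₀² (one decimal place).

For the Normal–Normal model with known σ², precisions add: τ_n = τ₀ + n/σ².
So 1/σ₀² = 1/3.3092 − 24/87.9 = 0.302188 − 0.273038 = 0.029150.
Hence σ₀² = 1/0.029150 ≈ 34.3.

σ₀² = 34.3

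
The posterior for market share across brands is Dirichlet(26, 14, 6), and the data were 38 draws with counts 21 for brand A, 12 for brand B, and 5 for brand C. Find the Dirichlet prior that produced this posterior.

For a Dirichlet(α) prior with multinomial counts c, the posterior is Dirichlet(α + c) componentwise.
Subtract each count from the matching posterior parameter: 26−21=5, 14−12=2, 6−5=1.

Dirichlet(5, 2, 1)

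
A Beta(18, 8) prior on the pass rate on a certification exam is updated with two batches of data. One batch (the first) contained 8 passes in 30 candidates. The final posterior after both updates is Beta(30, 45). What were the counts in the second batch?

4 passes and 15 failures

Because Beta–binomial updating is additive in the counts, the combined data contributed (α_post−α_prior, β_post−β_prior) successes and failures.
Total across both batches: 30−18=12 passes, 45−8=37 failures.
Subtract the first batch: 12−8=4 passes and 37−22=15 failures.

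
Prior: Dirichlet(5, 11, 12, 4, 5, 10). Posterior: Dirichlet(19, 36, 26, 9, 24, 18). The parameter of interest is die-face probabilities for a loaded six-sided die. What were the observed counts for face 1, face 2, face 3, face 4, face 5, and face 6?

For a Dirichlet(α) prior with multinomial counts c, the posterior is Dirichlet(α + c) componentwise.
Counts are posterior − prior componentwise: 19−5=14, 36−11=25, 26−12=14, 9−4=5, 24−5=19, 18−10=8.

counts (14, 25, 14, 5, 19, 8)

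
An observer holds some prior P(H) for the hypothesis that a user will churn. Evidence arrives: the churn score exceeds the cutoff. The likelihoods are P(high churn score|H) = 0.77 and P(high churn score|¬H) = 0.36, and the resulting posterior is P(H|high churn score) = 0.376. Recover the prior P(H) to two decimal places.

In odds form, posterior odds = prior odds × likelihood ratio, so prior odds = posterior odds ÷ LR.
Posterior odds = 0.376/(1−0.376) = 0.6026. LR = 0.77/0.36 = 2.1389.
Prior odds = 0.6026/2.1389 = 0.2817, so P(H) = 0.2817/(1+0.2817) ≈ 0.22.

P(H) = 0.22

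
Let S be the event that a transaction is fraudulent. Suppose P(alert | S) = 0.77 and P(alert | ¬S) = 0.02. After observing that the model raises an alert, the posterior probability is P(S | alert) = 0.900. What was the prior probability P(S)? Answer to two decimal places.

Bayes' rule in odds form gives O(S|E) = O(S)·[P(E|S)/P(E|¬S)], hence O(S) = O(S|E)/LR.
Posterior odds = 0.900/(1−0.900) = 9.0000. LR = 0.77/0.02 = 38.5000.
Prior odds = 9.0000/38.5000 = 0.2338, so P(S) = 0.2338/(1+0.2338) ≈ 0.19.

P(S) = 0.19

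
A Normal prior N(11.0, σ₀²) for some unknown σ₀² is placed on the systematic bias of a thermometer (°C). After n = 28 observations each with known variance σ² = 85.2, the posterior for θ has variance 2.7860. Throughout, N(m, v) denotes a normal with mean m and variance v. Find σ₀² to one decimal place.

Posterior precision equals prior precision plus data precision: 1/σ_n² = 1/σ₀² + n/σ².
So 1/σ₀² = 1/2.7860 − 28/85.2 = 0.358938 − 0.328638 = 0.030300.
Hence σ₀² = 1/0.030300 ≈ 33.0.

σ₀² = 33.0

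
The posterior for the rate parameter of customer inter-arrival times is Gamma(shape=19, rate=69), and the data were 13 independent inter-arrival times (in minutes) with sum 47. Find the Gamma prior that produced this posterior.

Gamma(shape=6, rate=22)

Gamma–exponential conjugacy: posterior shape = α + n, posterior rate = β + Σtᵢ.
So α = 19 − 13 = 6 and β = 69 − 47 = 22.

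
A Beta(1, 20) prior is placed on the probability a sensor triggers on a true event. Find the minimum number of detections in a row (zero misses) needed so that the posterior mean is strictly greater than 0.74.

k = 56

After k detections and 0 misses the posterior is Beta(1+k, 20), with mean (1+k)/(1+20+k).
Set (1+k)/(21+k) > 0.74 and solve: k > (0.74·21 − 1)/(1 − 0.74) = 55.923.
The smallest integer exceeding 55.923 is 56.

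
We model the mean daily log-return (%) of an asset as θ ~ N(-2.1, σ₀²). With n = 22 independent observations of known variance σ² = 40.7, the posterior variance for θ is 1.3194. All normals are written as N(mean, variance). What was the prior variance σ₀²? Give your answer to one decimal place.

For the Normal–Normal model with known σ², precisions add: τ_n = τ₀ + n/σ².
So 1/σ₀² = 1/1.3194 − 22/40.7 = 0.757920 − 0.540541 = 0.217379.
Hence σ₀² = 1/0.217379 ≈ 4.6.

σ₀² = 4.6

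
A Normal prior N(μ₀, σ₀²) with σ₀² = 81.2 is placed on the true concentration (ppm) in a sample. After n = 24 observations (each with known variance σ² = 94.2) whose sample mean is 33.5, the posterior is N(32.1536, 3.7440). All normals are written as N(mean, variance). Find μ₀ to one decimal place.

μ₀ = 4.3

With known observation variance, the Normal–Normal posterior has precision τ_n = τ₀ + n/σ² and mean μ_n = (τ₀μ₀ + (n/σ²)x̄)/τ_n.
Here τ₀ = 1/81.2 = 0.012315 and τ_data = 24/94.2 = 0.254777, so τ_n = 0.267092.
Rearranging for μ₀: μ₀ = (μ_n·τ_n − τ_data·x̄)/τ₀ = (32.1536·0.267092 − 0.254777·33.5) / 0.012315 = 0.052940/0.012315 ≈ 4.3.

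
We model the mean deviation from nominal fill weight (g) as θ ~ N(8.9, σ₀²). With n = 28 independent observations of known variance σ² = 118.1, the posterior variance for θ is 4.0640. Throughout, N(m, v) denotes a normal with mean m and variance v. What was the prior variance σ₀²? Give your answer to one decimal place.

σ₀² = 111.4

Posterior precision equals prior precision plus data precision: 1/σ_n² = 1/σ₀² + n/σ².
So 1/σ₀² = 1/4.0640 − 28/118.1 = 0.246063 − 0.237087 = 0.008976.
Hence σ₀² = 1/0.008976 ≈ 111.4.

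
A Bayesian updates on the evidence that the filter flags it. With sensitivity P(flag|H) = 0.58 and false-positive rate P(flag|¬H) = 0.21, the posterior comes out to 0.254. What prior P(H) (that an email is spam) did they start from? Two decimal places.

Bayes' rule in odds form gives O(H|E) = O(H)·[P(E|H)/P(E|¬H)], hence O(H) = O(H|E)/LR.
Posterior odds = 0.254/(1−0.254) = 0.3405. LR = 0.58/0.21 = 2.7619.
Prior odds = 0.3405/2.7619 = 0.1233, so P(H) = 0.1233/(1+0.1233) ≈ 0.11.

P(H) = 0.11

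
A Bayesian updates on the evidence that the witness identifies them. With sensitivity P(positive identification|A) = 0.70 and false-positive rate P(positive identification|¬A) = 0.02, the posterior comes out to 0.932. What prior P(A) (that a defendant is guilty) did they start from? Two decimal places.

In odds form, posterior odds = prior odds × likelihood ratio, so prior odds = posterior odds ÷ LR.
Posterior odds = 0.932/(1−0.932) = 13.7059. LR = 0.70/0.02 = 35.0000.
Prior odds = 13.7059/35.0000 = 0.3916, so P(A) = 0.3916/(1+0.3916) ≈ 0.28.

P(A) = 0.28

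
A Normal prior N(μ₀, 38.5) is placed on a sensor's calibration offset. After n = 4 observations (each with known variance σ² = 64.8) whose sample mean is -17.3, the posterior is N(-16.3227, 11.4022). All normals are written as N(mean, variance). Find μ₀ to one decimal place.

μ₀ = -14.0

The posterior mean is a precision-weighted average: μ_n = (τ₀μ₀ + τ_data·x̄)/(τ₀+τ_data), with τ₀=1/σ₀² and τ_data=n/σ².
Here τ₀ = 1/38.5 = 0.025974 and τ_data = 4/64.8 = 0.061728, so τ_n = 0.087702.
Rearranging for μ₀: μ₀ = (μ_n·τ_n − τ_data·x̄)/τ₀ = (-16.3227·0.087702 − 0.061728·-17.3) / 0.025974 = -0.363639/0.025974 ≈ -14.0.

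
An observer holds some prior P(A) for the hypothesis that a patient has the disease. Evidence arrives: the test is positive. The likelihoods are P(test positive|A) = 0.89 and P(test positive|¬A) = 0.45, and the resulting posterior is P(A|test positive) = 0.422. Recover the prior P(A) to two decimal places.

P(A) = 0.27

In odds form, posterior odds = prior odds × likelihood ratio, so prior odds = posterior odds ÷ LR.
Posterior odds = 0.422/(1−0.422) = 0.7301. LR = 0.89/0.45 = 1.9778.
Prior odds = 0.7301/1.9778 = 0.3691, so P(A) = 0.3691/(1+0.3691) ≈ 0.27.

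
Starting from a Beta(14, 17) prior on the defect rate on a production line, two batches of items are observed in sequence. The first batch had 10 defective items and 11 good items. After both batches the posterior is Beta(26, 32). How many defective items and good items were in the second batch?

2 defective items and 4 good items

Because Beta–binomial updating is additive in the counts, the combined data contributed (α_post−α_prior, β_post−β_prior) successes and failures.
Total across both batches: 26−14=12 defective items, 32−17=15 good items.
Subtract the first batch: 12−10=2 defective items and 15−11=4 good items.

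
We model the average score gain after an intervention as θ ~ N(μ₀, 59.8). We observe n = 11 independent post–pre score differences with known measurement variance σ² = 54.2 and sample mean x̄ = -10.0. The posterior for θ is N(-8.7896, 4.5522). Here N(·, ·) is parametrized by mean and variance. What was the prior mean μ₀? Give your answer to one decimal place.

μ₀ = 5.9

The posterior mean is a precision-weighted average: μ_n = (τ₀μ₀ + τ_data·x̄)/(τ₀+τ_data), with τ₀=1/σ₀² and τ_data=n/σ².
Here τ₀ = 1/59.8 = 0.016722 and τ_data = 11/54.2 = 0.202952, so τ_n = 0.219674.
Rearranging for μ₀: μ₀ = (μ_n·τ_n − τ_data·x̄)/τ₀ = (-8.7896·0.219674 − 0.202952·-10.0) / 0.016722 = 0.098673/0.016722 ≈ 5.9.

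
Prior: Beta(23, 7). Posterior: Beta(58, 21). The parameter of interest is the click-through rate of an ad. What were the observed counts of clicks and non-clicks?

A Beta(α, β) prior with s successes and f failures in binomial data gives a Beta(α+s, β+f) posterior.
Match parameters: s=58−23=35, f=21−7=14.

35 clicks and 14 non-clicks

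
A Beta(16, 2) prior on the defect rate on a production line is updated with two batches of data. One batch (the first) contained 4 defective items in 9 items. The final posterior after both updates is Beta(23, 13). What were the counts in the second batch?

Because Beta–binomial updating is additive in the counts, the combined data contributed (α_post−α_prior, β_post−β_prior) successes and failures.
Total across both batches: 23−16=7 defective items, 13−2=11 good items.
Subtract the first batch: 7−4=3 defective items and 11−5=6 good items.

3 defective items and 6 good items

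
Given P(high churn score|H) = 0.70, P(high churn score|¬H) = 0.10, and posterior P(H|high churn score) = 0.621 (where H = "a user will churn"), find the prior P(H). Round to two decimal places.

P(H) = 0.19

In odds form, posterior odds = prior odds × likelihood ratio, so prior odds = posterior odds ÷ LR.
Posterior odds = 0.621/(1−0.621) = 1.6385. LR = 0.70/0.10 = 7.0000.
Prior odds = 1.6385/7.0000 = 0.2341, so P(H) = 0.2341/(1+0.2341) ≈ 0.19.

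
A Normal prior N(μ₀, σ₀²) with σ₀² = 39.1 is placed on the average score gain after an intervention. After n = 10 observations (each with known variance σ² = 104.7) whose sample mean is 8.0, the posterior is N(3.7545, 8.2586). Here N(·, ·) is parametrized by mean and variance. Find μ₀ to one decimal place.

μ₀ = -12.1

The posterior mean is a precision-weighted average: μ_n = (τ₀μ₀ + τ_data·x̄)/(τ₀+τ_data), with τ₀=1/σ₀² and τ_data=n/σ².
Here τ₀ = 1/39.1 = 0.025575 and τ_data = 10/104.7 = 0.095511, so τ_n = 0.121086.
Rearranging for μ₀: μ₀ = (μ_n·τ_n − τ_data·x̄)/τ₀ = (3.7545·0.121086 − 0.095511·8.0) / 0.025575 = -0.309471/0.025575 ≈ -12.1.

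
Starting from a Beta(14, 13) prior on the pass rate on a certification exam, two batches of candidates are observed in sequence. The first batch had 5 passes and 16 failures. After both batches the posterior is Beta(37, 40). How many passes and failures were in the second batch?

Sequential conjugate updates are equivalent to a single update on the pooled data, so total successes = posterior α − prior α and total failures = posterior β − prior β.
Total across both batches: 37−14=23 passes, 40−13=27 failures.
Subtract the first batch: 23−5=18 passes and 27−16=11 failures.

18 passes and 11 failures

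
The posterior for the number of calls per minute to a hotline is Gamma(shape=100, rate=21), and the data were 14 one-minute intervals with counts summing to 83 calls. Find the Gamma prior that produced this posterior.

Gamma(shape=17, rate=7)

A Gamma(α, β) prior (rate parametrization) on a Poisson rate with n observations summing to S gives posterior Gamma(α+S, β+n).
So α = 100 − 83 = 17 and β = 21 − 14 = 7.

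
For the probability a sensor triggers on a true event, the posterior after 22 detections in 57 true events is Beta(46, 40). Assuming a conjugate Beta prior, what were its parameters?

Beta is conjugate to the binomial likelihood: posterior = Beta(a+s, b+f).
So a = 46 − 22 = 24 and b = 40 − 35 = 5.

Beta(24, 5)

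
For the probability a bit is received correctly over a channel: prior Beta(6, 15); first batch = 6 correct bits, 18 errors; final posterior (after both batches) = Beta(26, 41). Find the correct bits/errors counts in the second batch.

14 correct bits and 8 errors

Because Beta–binomial updating is additive in the counts, the combined data contributed (α_post−α_prior, β_post−β_prior) successes and failures.
Total across both batches: 26−6=20 correct bits, 41−15=26 errors.
Subtract the first batch: 20−6=14 correct bits and 26−18=8 errors.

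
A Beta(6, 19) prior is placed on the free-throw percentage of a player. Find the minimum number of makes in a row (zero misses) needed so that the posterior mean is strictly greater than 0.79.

k = 66

After k makes and 0 misses the posterior is Beta(6+k, 19), with mean (6+k)/(6+19+k).
Set (6+k)/(25+k) > 0.79 and solve: k > (0.79·25 − 6)/(1 − 0.79) = 65.476.
The smallest integer exceeding 65.476 is 66.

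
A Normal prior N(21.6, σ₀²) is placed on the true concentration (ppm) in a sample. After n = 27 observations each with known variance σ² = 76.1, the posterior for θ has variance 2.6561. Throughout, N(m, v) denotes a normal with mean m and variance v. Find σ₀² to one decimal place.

σ₀² = 46.1

For the Normal–Normal model with known σ², precisions add: τ_n = τ₀ + n/σ².
So 1/σ₀² = 1/2.6561 − 27/76.1 = 0.376492 − 0.354796 = 0.021696.
Hence σ₀² = 1/0.021696 ≈ 46.1.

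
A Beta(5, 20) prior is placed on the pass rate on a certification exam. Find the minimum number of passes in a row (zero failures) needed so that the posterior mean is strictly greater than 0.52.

After k passes and 0 failures the posterior is Beta(5+k, 20), with mean (5+k)/(5+20+k).
Set (5+k)/(25+k) > 0.52 and solve: k > (0.52·25 − 5)/(1 − 0.52) = 16.667.
The smallest integer exceeding 16.667 is 17, and checking k=17: (22)/(42) = 0.5238 > 0.52.

k = 17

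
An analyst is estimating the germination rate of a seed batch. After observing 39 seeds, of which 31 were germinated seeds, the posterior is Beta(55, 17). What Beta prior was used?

Beta(24, 9)

Beta is conjugate to the binomial likelihood: posterior = Beta(a+s, b+f).
So a = 55 − 31 = 24 and b = 17 − 8 = 9.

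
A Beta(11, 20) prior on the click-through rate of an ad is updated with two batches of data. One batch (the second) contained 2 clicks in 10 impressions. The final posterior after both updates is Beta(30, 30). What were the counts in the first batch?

17 clicks and 2 non-clicks

Sequential conjugate updates are equivalent to a single update on the pooled data, so total successes = posterior α − prior α and total failures = posterior β − prior β.
Total across both batches: 30−11=19 clicks, 30−20=10 non-clicks.
Subtract the second batch: 19−2=17 clicks and 10−8=2 non-clicks.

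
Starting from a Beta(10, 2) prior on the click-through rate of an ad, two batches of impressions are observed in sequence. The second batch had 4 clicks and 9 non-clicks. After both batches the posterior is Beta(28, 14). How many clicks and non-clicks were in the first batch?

14 clicks and 3 non-clicks

Sequential conjugate updates are equivalent to a single update on the pooled data, so total successes = posterior α − prior α and total failures = posterior β − prior β.
Total across both batches: 28−10=18 clicks, 14−2=12 non-clicks.
Subtract the second batch: 18−4=14 clicks and 12−9=3 non-clicks.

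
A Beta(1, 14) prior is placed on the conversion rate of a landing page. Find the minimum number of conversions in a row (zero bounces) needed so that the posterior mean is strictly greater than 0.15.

k = 2

After k conversions and 0 bounces the posterior is Beta(1+k, 14), with mean (1+k)/(1+14+k).
Set (1+k)/(15+k) > 0.15 and solve: k > (0.15·15 − 1)/(1 − 0.15) = 1.471.
The smallest integer exceeding 1.471 is 2.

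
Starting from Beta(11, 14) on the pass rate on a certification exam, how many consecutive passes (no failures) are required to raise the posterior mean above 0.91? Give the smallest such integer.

k = 131

After k passes and 0 failures the posterior is Beta(11+k, 14), with mean (11+k)/(11+14+k).
Set (11+k)/(25+k) > 0.91 and solve: k > (0.91·25 − 11)/(1 − 0.91) = 130.556.
The smallest integer exceeding 130.556 is 131.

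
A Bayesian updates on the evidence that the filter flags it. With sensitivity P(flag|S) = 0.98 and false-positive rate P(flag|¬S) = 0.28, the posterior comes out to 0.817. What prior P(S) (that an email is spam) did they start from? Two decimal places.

In odds form, posterior odds = prior odds × likelihood ratio, so prior odds = posterior odds ÷ LR.
Posterior odds = 0.817/(1−0.817) = 4.4645. LR = 0.98/0.28 = 3.5000.
Prior odds = 4.4645/3.5000 = 1.2756, so P(S) = 1.2756/(1+1.2756) ≈ 0.56.

P(S) = 0.56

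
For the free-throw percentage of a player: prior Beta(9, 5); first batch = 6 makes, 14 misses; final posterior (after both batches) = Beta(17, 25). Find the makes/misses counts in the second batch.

Because Beta–binomial updating is additive in the counts, the combined data contributed (α_post−α_prior, β_post−β_prior) successes and failures.
Total across both batches: 17−9=8 makes, 25−5=20 misses.
Subtract the first batch: 8−6=2 makes and 20−14=6 misses.

2 makes and 6 misses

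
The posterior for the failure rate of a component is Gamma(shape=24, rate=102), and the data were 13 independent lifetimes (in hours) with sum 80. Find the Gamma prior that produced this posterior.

Gamma–exponential conjugacy: posterior shape = α + n, posterior rate = β + Σtᵢ.
So α = 24 − 13 = 11 and β = 102 − 80 = 22.

Gamma(shape=11, rate=22)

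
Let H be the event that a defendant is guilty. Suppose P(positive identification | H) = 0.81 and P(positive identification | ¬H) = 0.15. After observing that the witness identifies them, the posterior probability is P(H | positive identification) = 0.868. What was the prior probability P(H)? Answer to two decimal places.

In odds form, posterior odds = prior odds × likelihood ratio, so prior odds = posterior odds ÷ LR.
Posterior odds = 0.868/(1−0.868) = 6.5758. LR = 0.81/0.15 = 5.4000.
Prior odds = 6.5758/5.4000 = 1.2177, so P(H) = 1.2177/(1+1.2177) ≈ 0.55.

P(H) = 0.55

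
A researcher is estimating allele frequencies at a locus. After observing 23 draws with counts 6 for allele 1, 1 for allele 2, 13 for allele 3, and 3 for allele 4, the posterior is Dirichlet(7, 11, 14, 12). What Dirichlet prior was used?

For a Dirichlet(α) prior with multinomial counts c, the posterior is Dirichlet(α + c) componentwise.
Subtract each count from the matching posterior parameter: 7−6=1, 11−1=10, 14−13=1, 12−3=9.

Dirichlet(1, 10, 1, 9)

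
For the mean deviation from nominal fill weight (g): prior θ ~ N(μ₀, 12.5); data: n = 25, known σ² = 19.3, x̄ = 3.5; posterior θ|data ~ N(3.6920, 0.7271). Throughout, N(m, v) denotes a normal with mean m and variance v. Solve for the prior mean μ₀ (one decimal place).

With known observation variance, the Normal–Normal posterior has precision τ_n = τ₀ + n/σ² and mean μ_n = (τ₀μ₀ + (n/σ²)x̄)/τ_n.
Here τ₀ = 1/12.5 = 0.080000 and τ_data = 25/19.3 = 1.295337, so τ_n = 1.375337.
Rearranging for μ₀: μ₀ = (μ_n·τ_n − τ_data·x̄)/τ₀ = (3.6920·1.375337 − 1.295337·3.5) / 0.080000 = 0.544065/0.080000 ≈ 6.8.

μ₀ = 6.8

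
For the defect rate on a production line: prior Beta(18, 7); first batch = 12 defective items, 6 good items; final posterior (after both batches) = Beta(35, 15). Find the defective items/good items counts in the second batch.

Sequential conjugate updates are equivalent to a single update on the pooled data, so total successes = posterior α − prior α and total failures = posterior β − prior β.
Total across both batches: 35−18=17 defective items, 15−7=8 good items.
Subtract the first batch: 17−12=5 defective items and 8−6=2 good items.

5 defective items and 2 good items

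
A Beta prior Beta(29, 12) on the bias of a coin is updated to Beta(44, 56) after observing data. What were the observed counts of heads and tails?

15 heads and 44 tails

Beta is conjugate to the binomial likelihood: posterior = Beta(α+s, β+f).
Match parameters: s=44−29=15, f=56−12=44.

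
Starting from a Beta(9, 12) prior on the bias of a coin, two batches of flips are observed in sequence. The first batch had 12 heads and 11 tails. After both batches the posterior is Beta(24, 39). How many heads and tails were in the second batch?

3 heads and 16 tails

Sequential conjugate updates are equivalent to a single update on the pooled data, so total successes = posterior α − prior α and total failures = posterior β − prior β.
Total across both batches: 24−9=15 heads, 39−12=27 tails.
Subtract the first batch: 15−12=3 heads and 27−11=16 tails.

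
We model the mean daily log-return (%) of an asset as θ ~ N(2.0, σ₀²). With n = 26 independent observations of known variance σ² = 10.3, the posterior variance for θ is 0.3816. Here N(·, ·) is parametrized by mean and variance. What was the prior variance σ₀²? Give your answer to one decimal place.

σ₀² = 10.4

For the Normal–Normal model with known σ², precisions add: τ_n = τ₀ + n/σ².
So 1/σ₀² = 1/0.3816 − 26/10.3 = 2.620545 − 2.524272 = 0.096273.
Hence σ₀² = 1/0.096273 ≈ 10.4.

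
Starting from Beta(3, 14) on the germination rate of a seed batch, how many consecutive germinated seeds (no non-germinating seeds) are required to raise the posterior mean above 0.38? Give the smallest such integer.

After k germinated seeds and 0 non-germinating seeds the posterior is Beta(3+k, 14), with mean (3+k)/(3+14+k).
Set (3+k)/(17+k) > 0.38 and solve: k > (0.38·17 − 3)/(1 − 0.38) = 5.581.
The smallest integer exceeding 5.581 is 6, and checking k=6: (9)/(23) = 0.3913 > 0.38.

k = 6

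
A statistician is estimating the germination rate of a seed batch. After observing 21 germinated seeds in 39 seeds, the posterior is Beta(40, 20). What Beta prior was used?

Under Beta–binomial conjugacy the posterior parameters are (α+s, β+f).
So α = 40 − 21 = 19 and β = 20 − 18 = 2.

Beta(19, 2)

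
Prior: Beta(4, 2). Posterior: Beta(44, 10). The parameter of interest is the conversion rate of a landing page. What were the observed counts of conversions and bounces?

A Beta(a, b) prior with s successes and f failures in binomial data gives a Beta(a+s, b+f) posterior.
So s = 44 − 4 = 40 and f = 10 − 2 = 8.

40 conversions and 8 bounces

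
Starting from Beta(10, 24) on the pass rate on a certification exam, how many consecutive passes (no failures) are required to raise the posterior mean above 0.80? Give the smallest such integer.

k = 87

After k passes and 0 failures the posterior is Beta(10+k, 24), with mean (10+k)/(10+24+k).
Set (10+k)/(34+k) > 0.80 and solve: k > (0.80·34 − 10)/(1 − 0.80) = 86.000.
The smallest integer exceeding 86.000 is 87.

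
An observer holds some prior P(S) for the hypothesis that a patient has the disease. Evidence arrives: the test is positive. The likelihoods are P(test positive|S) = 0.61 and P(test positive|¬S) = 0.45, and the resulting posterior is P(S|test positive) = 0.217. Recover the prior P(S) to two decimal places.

P(S) = 0.17

Bayes' rule in odds form gives O(S|E) = O(S)·[P(E|S)/P(E|¬S)], hence O(S) = O(S|E)/LR.
Posterior odds = 0.217/(1−0.217) = 0.2771. LR = 0.61/0.45 = 1.3556.
Prior odds = 0.2771/1.3556 = 0.2044, so P(S) = 0.2044/(1+0.2044) ≈ 0.17.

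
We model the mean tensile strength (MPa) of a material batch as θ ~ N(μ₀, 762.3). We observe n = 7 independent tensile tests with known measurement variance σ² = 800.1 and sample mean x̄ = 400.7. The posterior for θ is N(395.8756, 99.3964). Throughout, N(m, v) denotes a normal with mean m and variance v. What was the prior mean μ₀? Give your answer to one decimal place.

μ₀ = 363.7

The posterior mean is a precision-weighted average: μ_n = (τ₀μ₀ + τ_data·x̄)/(τ₀+τ_data), with τ₀=1/σ₀² and τ_data=n/σ².
Here τ₀ = 1/762.3 = 0.001312 and τ_data = 7/800.1 = 0.008749, so τ_n = 0.010061.
Rearranging for μ₀: μ₀ = (μ_n·τ_n − τ_data·x̄)/τ₀ = (395.8756·0.010061 − 0.008749·400.7) / 0.001312 = 0.477180/0.001312 ≈ 363.7.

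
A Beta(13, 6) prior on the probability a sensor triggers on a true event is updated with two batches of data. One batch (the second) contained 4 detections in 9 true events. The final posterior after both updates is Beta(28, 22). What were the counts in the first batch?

11 detections and 11 misses

Because Beta–binomial updating is additive in the counts, the combined data contributed (α_post−α_prior, β_post−β_prior) successes and failures.
Total across both batches: 28−13=15 detections, 22−6=16 misses.
Subtract the second batch: 15−4=11 detections and 16−5=11 misses.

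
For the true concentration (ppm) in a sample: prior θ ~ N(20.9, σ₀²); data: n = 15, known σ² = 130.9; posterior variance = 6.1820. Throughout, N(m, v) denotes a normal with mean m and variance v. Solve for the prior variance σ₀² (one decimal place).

Posterior precision equals prior precision plus data precision: 1/σ_n² = 1/σ₀² + n/σ².
So 1/σ₀² = 1/6.1820 − 15/130.9 = 0.161760 − 0.114591 = 0.047169.
Hence σ₀² = 1/0.047169 ≈ 21.2.

σ₀² = 21.2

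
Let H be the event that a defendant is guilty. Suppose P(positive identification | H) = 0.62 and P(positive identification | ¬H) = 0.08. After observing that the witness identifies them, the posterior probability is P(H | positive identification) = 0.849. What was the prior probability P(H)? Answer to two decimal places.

Bayes' rule in odds form gives O(H|E) = O(H)·[P(E|H)/P(E|¬H)], hence O(H) = O(H|E)/LR.
Posterior odds = 0.849/(1−0.849) = 5.6225. LR = 0.62/0.08 = 7.7500.
Prior odds = 5.6225/7.7500 = 0.7255, so P(H) = 0.7255/(1+0.7255) ≈ 0.42.

P(H) = 0.42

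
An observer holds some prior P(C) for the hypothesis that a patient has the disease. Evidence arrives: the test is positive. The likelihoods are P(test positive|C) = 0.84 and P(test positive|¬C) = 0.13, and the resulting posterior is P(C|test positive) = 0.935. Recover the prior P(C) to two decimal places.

In odds form, posterior odds = prior odds × likelihood ratio, so prior odds = posterior odds ÷ LR.
Posterior odds = 0.935/(1−0.935) = 14.3846. LR = 0.84/0.13 = 6.4615.
Prior odds = 14.3846/6.4615 = 2.2262, so P(C) = 2.2262/(1+2.2262) ≈ 0.69.

P(C) = 0.69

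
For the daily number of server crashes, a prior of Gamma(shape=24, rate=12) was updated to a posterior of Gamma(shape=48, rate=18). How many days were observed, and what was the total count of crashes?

n = 6 days with total 24 crashes

A Gamma(α, β) prior (rate parametrization) on a Poisson rate with n observations summing to S gives posterior Gamma(α+S, β+n).
Matching: Σxᵢ = 48 − 24 = 24 and n = 18 − 12 = 6.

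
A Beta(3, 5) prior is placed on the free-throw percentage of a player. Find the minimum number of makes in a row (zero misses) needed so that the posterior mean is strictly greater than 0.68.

After k makes and 0 misses the posterior is Beta(3+k, 5), with mean (3+k)/(3+5+k).
Set (3+k)/(8+k) > 0.68 and solve: k > (0.68·8 − 3)/(1 − 0.68) = 7.625.
The smallest integer exceeding 7.625 is 8.

k = 8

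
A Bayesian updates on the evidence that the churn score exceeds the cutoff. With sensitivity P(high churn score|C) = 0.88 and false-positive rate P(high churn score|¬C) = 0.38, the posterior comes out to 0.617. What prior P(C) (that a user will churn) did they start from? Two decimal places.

In odds form, posterior odds = prior odds × likelihood ratio, so prior odds = posterior odds ÷ LR.
Posterior odds = 0.617/(1−0.617) = 1.6110. LR = 0.88/0.38 = 2.3158.
Prior odds = 1.6110/2.3158 = 0.6957, so P(C) = 0.6957/(1+0.6957) ≈ 0.41.

P(C) = 0.41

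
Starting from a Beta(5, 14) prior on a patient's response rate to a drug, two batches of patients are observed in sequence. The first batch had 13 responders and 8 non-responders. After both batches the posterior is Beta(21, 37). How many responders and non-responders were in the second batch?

3 responders and 15 non-responders

Because Beta–binomial updating is additive in the counts, the combined data contributed (α_post−α_prior, β_post−β_prior) successes and failures.
Total across both batches: 21−5=16 responders, 37−14=23 non-responders.
Subtract the first batch: 16−13=3 responders and 23−8=15 non-responders.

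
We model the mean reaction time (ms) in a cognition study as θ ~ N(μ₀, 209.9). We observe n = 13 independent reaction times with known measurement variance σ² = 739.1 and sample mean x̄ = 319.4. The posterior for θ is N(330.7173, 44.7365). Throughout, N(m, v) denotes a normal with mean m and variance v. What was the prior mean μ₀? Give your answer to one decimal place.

With known observation variance, the Normal–Normal posterior has precision τ_n = τ₀ + n/σ² and mean μ_n = (τ₀μ₀ + (n/σ²)x̄)/τ_n.
Here τ₀ = 1/209.9 = 0.004764 and τ_data = 13/739.1 = 0.017589, so τ_n = 0.022353.
Rearranging for μ₀: μ₀ = (μ_n·τ_n − τ_data·x̄)/τ₀ = (330.7173·0.022353 − 0.017589·319.4) / 0.004764 = 1.774597/0.004764 ≈ 372.5.

μ₀ = 372.5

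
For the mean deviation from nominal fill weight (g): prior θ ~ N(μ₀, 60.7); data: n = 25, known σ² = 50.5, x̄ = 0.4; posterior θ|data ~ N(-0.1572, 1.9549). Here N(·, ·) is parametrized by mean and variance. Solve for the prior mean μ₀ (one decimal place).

With known observation variance, the Normal–Normal posterior has precision τ_n = τ₀ + n/σ² and mean μ_n = (τ₀μ₀ + (n/σ²)x̄)/τ_n.
Here τ₀ = 1/60.7 = 0.016474 and τ_data = 25/50.5 = 0.495050, so τ_n = 0.511524.
Rearranging for μ₀: μ₀ = (μ_n·τ_n − τ_data·x̄)/τ₀ = (-0.1572·0.511524 − 0.495050·0.4) / 0.016474 = -0.278432/0.016474 ≈ -16.9.

μ₀ = -16.9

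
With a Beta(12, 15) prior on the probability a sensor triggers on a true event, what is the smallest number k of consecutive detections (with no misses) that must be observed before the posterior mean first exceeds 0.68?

k = 20

After k detections and 0 misses the posterior is Beta(12+k, 15), with mean (12+k)/(12+15+k).
Set (12+k)/(27+k) > 0.68 and solve: k > (0.68·27 − 12)/(1 − 0.68) = 19.875.
The smallest integer exceeding 19.875 is 20, and checking k=20: (32)/(47) = 0.6809 > 0.68.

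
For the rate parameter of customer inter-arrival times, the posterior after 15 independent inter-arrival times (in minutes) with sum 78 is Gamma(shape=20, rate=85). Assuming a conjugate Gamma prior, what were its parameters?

For an exponential likelihood with a Gamma(α, β) prior on the rate, n observations with total T give posterior Gamma(α+n, β+T).
So α = 20 − 15 = 5 and β = 85 − 78 = 7.

Gamma(shape=5, rate=7)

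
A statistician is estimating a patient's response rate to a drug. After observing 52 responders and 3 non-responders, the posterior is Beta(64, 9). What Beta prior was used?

A Beta(α, β) prior with s successes and f failures in binomial data gives a Beta(α+s, β+f) posterior.
So α = 64 − 52 = 12 and β = 9 − 3 = 6.

Beta(12, 6)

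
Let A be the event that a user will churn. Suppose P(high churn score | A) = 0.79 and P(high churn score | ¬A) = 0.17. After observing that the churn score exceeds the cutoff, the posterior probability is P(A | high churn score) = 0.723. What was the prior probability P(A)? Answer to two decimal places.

P(A) = 0.36

Bayes' rule in odds form gives O(A|E) = O(A)·[P(E|A)/P(E|¬A)], hence O(A) = O(A|E)/LR.
Posterior odds = 0.723/(1−0.723) = 2.6101. LR = 0.79/0.17 = 4.6471.
Prior odds = 2.6101/4.6471 = 0.5617, so P(A) = 0.5617/(1+0.5617) ≈ 0.36.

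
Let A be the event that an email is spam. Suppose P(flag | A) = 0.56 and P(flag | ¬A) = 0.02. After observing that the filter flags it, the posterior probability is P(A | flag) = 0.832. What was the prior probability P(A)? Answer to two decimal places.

P(A) = 0.15

In odds form, posterior odds = prior odds × likelihood ratio, so prior odds = posterior odds ÷ LR.
Posterior odds = 0.832/(1−0.832) = 4.9524. LR = 0.56/0.02 = 28.0000.
Prior odds = 4.9524/28.0000 = 0.1769, so P(A) = 0.1769/(1+0.1769) ≈ 0.15.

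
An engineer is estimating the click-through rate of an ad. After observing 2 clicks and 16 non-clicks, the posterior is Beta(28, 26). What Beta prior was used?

Beta(26, 10)

A Beta(a, b) prior with s successes and f failures in binomial data gives a Beta(a+s, b+f) posterior.
Subtract the data counts: 28−2=26, 26−16=10.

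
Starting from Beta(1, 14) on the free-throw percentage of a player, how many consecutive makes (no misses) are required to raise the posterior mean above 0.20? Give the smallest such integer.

k = 3

After k makes and 0 misses the posterior is Beta(1+k, 14), with mean (1+k)/(1+14+k).
Set (1+k)/(15+k) > 0.20 and solve: k > (0.20·15 − 1)/(1 − 0.20) = 2.500.
The smallest integer exceeding 2.500 is 3.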